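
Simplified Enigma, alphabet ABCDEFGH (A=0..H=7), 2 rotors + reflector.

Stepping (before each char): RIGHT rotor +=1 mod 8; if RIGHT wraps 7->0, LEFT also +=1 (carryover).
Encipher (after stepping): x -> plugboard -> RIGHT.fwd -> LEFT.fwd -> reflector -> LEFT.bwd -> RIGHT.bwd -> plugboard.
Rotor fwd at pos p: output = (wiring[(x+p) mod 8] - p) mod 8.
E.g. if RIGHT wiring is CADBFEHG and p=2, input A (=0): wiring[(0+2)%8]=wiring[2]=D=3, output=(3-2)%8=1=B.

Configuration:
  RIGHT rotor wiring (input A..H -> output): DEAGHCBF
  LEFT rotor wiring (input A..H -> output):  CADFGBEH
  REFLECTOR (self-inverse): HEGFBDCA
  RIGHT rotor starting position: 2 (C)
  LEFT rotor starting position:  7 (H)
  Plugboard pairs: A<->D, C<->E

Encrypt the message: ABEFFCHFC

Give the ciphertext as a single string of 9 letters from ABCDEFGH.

Answer: BGDEEGDHD

Derivation:
Char 1 ('A'): step: R->3, L=7; A->plug->D->R->G->L->C->refl->G->L'->E->R'->B->plug->B
Char 2 ('B'): step: R->4, L=7; B->plug->B->R->G->L->C->refl->G->L'->E->R'->G->plug->G
Char 3 ('E'): step: R->5, L=7; E->plug->C->R->A->L->A->refl->H->L'->F->R'->A->plug->D
Char 4 ('F'): step: R->6, L=7; F->plug->F->R->A->L->A->refl->H->L'->F->R'->C->plug->E
Char 5 ('F'): step: R->7, L=7; F->plug->F->R->A->L->A->refl->H->L'->F->R'->C->plug->E
Char 6 ('C'): step: R->0, L->0 (L advanced); C->plug->E->R->H->L->H->refl->A->L'->B->R'->G->plug->G
Char 7 ('H'): step: R->1, L=0; H->plug->H->R->C->L->D->refl->F->L'->D->R'->A->plug->D
Char 8 ('F'): step: R->2, L=0; F->plug->F->R->D->L->F->refl->D->L'->C->R'->H->plug->H
Char 9 ('C'): step: R->3, L=0; C->plug->E->R->C->L->D->refl->F->L'->D->R'->A->plug->D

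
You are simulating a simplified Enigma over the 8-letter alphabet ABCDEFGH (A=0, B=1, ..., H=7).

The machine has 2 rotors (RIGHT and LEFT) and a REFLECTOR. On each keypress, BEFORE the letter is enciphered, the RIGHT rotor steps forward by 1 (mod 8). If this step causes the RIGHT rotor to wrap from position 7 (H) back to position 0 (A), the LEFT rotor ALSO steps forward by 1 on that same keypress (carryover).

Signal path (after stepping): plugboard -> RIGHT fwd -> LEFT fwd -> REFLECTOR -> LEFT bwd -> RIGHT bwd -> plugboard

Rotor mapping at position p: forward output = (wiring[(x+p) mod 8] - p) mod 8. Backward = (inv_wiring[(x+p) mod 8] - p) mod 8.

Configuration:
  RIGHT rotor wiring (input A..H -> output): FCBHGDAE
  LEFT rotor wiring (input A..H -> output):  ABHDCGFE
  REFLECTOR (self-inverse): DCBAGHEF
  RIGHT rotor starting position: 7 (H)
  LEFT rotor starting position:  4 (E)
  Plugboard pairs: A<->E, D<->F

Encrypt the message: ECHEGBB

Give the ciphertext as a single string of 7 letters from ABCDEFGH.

Char 1 ('E'): step: R->0, L->5 (L advanced); E->plug->A->R->F->L->C->refl->B->L'->A->R'->G->plug->G
Char 2 ('C'): step: R->1, L=5; C->plug->C->R->G->L->G->refl->E->L'->E->R'->H->plug->H
Char 3 ('H'): step: R->2, L=5; H->plug->H->R->A->L->B->refl->C->L'->F->R'->B->plug->B
Char 4 ('E'): step: R->3, L=5; E->plug->A->R->E->L->E->refl->G->L'->G->R'->H->plug->H
Char 5 ('G'): step: R->4, L=5; G->plug->G->R->F->L->C->refl->B->L'->A->R'->D->plug->F
Char 6 ('B'): step: R->5, L=5; B->plug->B->R->D->L->D->refl->A->L'->B->R'->H->plug->H
Char 7 ('B'): step: R->6, L=5; B->plug->B->R->G->L->G->refl->E->L'->E->R'->D->plug->F

Answer: GHBHFHF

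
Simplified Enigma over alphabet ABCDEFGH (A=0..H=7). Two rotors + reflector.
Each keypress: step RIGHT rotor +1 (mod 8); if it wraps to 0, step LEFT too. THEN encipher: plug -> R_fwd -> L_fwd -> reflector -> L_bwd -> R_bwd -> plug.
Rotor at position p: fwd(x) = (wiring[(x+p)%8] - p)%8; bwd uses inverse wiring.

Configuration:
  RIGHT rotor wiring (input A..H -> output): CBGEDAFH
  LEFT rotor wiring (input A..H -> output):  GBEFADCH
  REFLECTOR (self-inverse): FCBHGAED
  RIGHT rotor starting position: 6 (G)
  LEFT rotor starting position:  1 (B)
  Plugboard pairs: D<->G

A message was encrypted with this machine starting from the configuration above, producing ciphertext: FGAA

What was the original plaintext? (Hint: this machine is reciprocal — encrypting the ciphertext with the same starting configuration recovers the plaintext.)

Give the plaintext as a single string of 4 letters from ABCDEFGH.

Answer: EDCF

Derivation:
Char 1 ('F'): step: R->7, L=1; F->plug->F->R->E->L->C->refl->B->L'->F->R'->E->plug->E
Char 2 ('G'): step: R->0, L->2 (L advanced); G->plug->D->R->E->L->A->refl->F->L'->F->R'->G->plug->D
Char 3 ('A'): step: R->1, L=2; A->plug->A->R->A->L->C->refl->B->L'->D->R'->C->plug->C
Char 4 ('A'): step: R->2, L=2; A->plug->A->R->E->L->A->refl->F->L'->F->R'->F->plug->F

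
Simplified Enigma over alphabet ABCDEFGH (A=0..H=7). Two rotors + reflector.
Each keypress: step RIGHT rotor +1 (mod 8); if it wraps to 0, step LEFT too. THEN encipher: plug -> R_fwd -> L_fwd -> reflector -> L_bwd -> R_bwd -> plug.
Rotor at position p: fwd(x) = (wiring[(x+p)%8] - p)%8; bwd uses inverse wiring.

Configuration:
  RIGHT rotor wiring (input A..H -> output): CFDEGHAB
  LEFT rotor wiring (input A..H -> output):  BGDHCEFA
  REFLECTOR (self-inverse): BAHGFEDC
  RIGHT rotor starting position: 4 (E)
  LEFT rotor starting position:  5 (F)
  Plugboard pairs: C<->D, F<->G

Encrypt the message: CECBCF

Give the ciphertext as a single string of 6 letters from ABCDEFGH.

Char 1 ('C'): step: R->5, L=5; C->plug->D->R->F->L->G->refl->D->L'->C->R'->A->plug->A
Char 2 ('E'): step: R->6, L=5; E->plug->E->R->F->L->G->refl->D->L'->C->R'->A->plug->A
Char 3 ('C'): step: R->7, L=5; C->plug->D->R->E->L->B->refl->A->L'->B->R'->H->plug->H
Char 4 ('B'): step: R->0, L->6 (L advanced); B->plug->B->R->F->L->B->refl->A->L'->D->R'->C->plug->D
Char 5 ('C'): step: R->1, L=6; C->plug->D->R->F->L->B->refl->A->L'->D->R'->C->plug->D
Char 6 ('F'): step: R->2, L=6; F->plug->G->R->A->L->H->refl->C->L'->B->R'->A->plug->A

Answer: AAHDDA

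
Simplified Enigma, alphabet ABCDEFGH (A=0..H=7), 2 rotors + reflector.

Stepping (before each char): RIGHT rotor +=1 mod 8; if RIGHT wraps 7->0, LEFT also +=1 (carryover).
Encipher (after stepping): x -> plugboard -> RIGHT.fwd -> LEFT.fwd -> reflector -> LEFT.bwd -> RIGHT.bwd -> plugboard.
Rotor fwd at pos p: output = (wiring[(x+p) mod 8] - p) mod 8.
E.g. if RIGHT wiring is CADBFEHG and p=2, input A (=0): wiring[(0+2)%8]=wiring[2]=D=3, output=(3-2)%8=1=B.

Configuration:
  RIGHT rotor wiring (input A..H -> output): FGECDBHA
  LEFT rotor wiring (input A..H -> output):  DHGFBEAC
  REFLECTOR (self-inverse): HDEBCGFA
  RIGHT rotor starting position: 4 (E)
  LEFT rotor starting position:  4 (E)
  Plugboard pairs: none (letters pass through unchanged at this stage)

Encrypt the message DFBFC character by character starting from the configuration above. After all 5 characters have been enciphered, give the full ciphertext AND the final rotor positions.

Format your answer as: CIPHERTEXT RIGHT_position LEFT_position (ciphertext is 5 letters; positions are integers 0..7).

Answer: CAGAA 1 5

Derivation:
Char 1 ('D'): step: R->5, L=4; D->plug->D->R->A->L->F->refl->G->L'->D->R'->C->plug->C
Char 2 ('F'): step: R->6, L=4; F->plug->F->R->E->L->H->refl->A->L'->B->R'->A->plug->A
Char 3 ('B'): step: R->7, L=4; B->plug->B->R->G->L->C->refl->E->L'->C->R'->G->plug->G
Char 4 ('F'): step: R->0, L->5 (L advanced); F->plug->F->R->B->L->D->refl->B->L'->F->R'->A->plug->A
Char 5 ('C'): step: R->1, L=5; C->plug->C->R->B->L->D->refl->B->L'->F->R'->A->plug->A
Final: ciphertext=CAGAA, RIGHT=1, LEFT=5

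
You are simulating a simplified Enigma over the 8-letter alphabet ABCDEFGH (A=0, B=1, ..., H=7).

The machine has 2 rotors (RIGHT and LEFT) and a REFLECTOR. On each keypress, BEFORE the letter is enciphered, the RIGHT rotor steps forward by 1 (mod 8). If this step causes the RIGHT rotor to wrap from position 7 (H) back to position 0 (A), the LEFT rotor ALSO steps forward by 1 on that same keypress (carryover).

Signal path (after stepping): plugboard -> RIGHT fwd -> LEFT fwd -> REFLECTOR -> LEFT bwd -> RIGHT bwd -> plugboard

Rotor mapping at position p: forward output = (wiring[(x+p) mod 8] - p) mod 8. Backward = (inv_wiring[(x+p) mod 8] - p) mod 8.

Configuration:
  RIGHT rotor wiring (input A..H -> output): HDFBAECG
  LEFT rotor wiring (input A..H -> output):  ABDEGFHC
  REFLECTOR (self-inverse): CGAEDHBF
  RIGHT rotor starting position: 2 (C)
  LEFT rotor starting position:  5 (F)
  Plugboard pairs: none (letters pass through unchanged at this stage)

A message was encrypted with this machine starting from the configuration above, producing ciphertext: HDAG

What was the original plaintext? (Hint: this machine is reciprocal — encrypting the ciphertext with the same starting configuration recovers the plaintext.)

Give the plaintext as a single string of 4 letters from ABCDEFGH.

Char 1 ('H'): step: R->3, L=5; H->plug->H->R->C->L->F->refl->H->L'->G->R'->A->plug->A
Char 2 ('D'): step: R->4, L=5; D->plug->D->R->C->L->F->refl->H->L'->G->R'->C->plug->C
Char 3 ('A'): step: R->5, L=5; A->plug->A->R->H->L->B->refl->G->L'->F->R'->B->plug->B
Char 4 ('G'): step: R->6, L=5; G->plug->G->R->C->L->F->refl->H->L'->G->R'->H->plug->H

Answer: ACBH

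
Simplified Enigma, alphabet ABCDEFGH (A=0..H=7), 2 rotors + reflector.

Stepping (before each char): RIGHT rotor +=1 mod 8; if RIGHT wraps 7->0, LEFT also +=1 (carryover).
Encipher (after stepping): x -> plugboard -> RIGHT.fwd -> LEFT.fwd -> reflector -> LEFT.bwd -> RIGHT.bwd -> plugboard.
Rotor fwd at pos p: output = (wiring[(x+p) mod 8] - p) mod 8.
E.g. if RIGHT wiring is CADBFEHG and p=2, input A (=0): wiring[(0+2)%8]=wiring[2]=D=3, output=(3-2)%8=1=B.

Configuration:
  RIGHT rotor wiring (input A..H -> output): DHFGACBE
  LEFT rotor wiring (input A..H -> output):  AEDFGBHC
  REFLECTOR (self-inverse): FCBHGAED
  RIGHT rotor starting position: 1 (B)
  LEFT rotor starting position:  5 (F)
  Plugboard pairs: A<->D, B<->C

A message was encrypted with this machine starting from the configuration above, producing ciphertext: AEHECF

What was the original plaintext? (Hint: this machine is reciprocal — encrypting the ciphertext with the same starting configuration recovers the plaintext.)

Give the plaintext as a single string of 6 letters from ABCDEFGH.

Char 1 ('A'): step: R->2, L=5; A->plug->D->R->A->L->E->refl->G->L'->F->R'->H->plug->H
Char 2 ('E'): step: R->3, L=5; E->plug->E->R->B->L->C->refl->B->L'->H->R'->C->plug->B
Char 3 ('H'): step: R->4, L=5; H->plug->H->R->C->L->F->refl->A->L'->G->R'->B->plug->C
Char 4 ('E'): step: R->5, L=5; E->plug->E->R->C->L->F->refl->A->L'->G->R'->D->plug->A
Char 5 ('C'): step: R->6, L=5; C->plug->B->R->G->L->A->refl->F->L'->C->R'->G->plug->G
Char 6 ('F'): step: R->7, L=5; F->plug->F->R->B->L->C->refl->B->L'->H->R'->E->plug->E

Answer: HBCAGE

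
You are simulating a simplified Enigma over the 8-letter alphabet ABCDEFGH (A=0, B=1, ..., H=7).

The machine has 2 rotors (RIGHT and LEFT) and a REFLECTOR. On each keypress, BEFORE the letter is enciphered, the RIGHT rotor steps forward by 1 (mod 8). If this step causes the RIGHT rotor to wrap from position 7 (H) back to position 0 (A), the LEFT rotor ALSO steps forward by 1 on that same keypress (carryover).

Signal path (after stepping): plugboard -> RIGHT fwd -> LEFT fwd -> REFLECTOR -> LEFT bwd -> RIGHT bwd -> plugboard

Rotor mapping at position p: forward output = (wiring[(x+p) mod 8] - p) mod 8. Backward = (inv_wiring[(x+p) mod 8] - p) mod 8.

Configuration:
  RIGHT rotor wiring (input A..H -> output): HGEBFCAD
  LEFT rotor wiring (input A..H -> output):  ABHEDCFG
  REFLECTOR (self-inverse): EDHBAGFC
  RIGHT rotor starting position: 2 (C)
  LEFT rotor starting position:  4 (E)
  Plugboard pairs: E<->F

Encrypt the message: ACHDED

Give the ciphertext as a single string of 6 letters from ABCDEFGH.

Answer: BDBEFC

Derivation:
Char 1 ('A'): step: R->3, L=4; A->plug->A->R->G->L->D->refl->B->L'->C->R'->B->plug->B
Char 2 ('C'): step: R->4, L=4; C->plug->C->R->E->L->E->refl->A->L'->H->R'->D->plug->D
Char 3 ('H'): step: R->5, L=4; H->plug->H->R->A->L->H->refl->C->L'->D->R'->B->plug->B
Char 4 ('D'): step: R->6, L=4; D->plug->D->R->A->L->H->refl->C->L'->D->R'->F->plug->E
Char 5 ('E'): step: R->7, L=4; E->plug->F->R->G->L->D->refl->B->L'->C->R'->E->plug->F
Char 6 ('D'): step: R->0, L->5 (L advanced); D->plug->D->R->B->L->A->refl->E->L'->E->R'->C->plug->C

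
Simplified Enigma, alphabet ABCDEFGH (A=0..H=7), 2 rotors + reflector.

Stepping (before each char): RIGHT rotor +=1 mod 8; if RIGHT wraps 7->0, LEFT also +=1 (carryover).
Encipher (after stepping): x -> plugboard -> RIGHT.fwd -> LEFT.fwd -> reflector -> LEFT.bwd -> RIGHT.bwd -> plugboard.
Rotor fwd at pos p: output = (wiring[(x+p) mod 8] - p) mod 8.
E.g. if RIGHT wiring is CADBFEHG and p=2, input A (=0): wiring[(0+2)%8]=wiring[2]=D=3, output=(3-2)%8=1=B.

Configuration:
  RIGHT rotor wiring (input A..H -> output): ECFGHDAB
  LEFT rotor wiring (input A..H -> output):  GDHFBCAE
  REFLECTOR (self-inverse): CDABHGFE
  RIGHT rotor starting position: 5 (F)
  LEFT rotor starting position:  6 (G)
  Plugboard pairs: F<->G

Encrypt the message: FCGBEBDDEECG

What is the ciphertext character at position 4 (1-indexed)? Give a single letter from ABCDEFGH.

Char 1 ('F'): step: R->6, L=6; F->plug->G->R->B->L->G->refl->F->L'->D->R'->B->plug->B
Char 2 ('C'): step: R->7, L=6; C->plug->C->R->D->L->F->refl->G->L'->B->R'->H->plug->H
Char 3 ('G'): step: R->0, L->7 (L advanced); G->plug->F->R->D->L->A->refl->C->L'->F->R'->C->plug->C
Char 4 ('B'): step: R->1, L=7; B->plug->B->R->E->L->G->refl->F->L'->A->R'->G->plug->F

F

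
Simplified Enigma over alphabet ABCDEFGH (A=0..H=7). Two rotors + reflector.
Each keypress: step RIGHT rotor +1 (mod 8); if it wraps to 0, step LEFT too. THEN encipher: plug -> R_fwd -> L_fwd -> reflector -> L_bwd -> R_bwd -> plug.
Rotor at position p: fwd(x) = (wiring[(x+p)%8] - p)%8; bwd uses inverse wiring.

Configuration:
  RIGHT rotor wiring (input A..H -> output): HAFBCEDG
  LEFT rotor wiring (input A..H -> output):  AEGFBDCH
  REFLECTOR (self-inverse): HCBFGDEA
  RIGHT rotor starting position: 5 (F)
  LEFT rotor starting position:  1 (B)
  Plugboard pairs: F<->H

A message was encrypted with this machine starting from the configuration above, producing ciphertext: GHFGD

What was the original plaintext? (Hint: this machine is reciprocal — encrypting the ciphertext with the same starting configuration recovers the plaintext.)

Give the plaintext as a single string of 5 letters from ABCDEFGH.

Answer: AABDH

Derivation:
Char 1 ('G'): step: R->6, L=1; G->plug->G->R->E->L->C->refl->B->L'->F->R'->A->plug->A
Char 2 ('H'): step: R->7, L=1; H->plug->F->R->D->L->A->refl->H->L'->H->R'->A->plug->A
Char 3 ('F'): step: R->0, L->2 (L advanced); F->plug->H->R->G->L->G->refl->E->L'->A->R'->B->plug->B
Char 4 ('G'): step: R->1, L=2; G->plug->G->R->F->L->F->refl->D->L'->B->R'->D->plug->D
Char 5 ('D'): step: R->2, L=2; D->plug->D->R->C->L->H->refl->A->L'->E->R'->F->plug->H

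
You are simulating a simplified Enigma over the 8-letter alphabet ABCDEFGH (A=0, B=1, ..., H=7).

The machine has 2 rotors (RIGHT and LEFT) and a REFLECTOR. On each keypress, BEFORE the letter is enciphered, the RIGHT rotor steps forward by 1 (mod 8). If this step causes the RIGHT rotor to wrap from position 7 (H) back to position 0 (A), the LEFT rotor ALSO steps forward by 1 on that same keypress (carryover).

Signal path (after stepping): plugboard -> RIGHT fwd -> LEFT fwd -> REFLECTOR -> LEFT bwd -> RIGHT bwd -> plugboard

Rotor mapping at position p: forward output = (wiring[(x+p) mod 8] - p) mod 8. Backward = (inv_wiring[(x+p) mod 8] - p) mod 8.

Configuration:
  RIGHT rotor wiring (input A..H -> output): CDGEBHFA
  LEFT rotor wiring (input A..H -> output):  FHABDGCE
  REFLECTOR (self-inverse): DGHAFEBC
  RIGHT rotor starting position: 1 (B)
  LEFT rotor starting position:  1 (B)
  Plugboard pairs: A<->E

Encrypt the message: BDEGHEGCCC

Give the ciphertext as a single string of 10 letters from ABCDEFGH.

Answer: FBHHGBAGAB

Derivation:
Char 1 ('B'): step: R->2, L=1; B->plug->B->R->C->L->A->refl->D->L'->G->R'->F->plug->F
Char 2 ('D'): step: R->3, L=1; D->plug->D->R->C->L->A->refl->D->L'->G->R'->B->plug->B
Char 3 ('E'): step: R->4, L=1; E->plug->A->R->F->L->B->refl->G->L'->A->R'->H->plug->H
Char 4 ('G'): step: R->5, L=1; G->plug->G->R->H->L->E->refl->F->L'->E->R'->H->plug->H
Char 5 ('H'): step: R->6, L=1; H->plug->H->R->B->L->H->refl->C->L'->D->R'->G->plug->G
Char 6 ('E'): step: R->7, L=1; E->plug->A->R->B->L->H->refl->C->L'->D->R'->B->plug->B
Char 7 ('G'): step: R->0, L->2 (L advanced); G->plug->G->R->F->L->C->refl->H->L'->B->R'->E->plug->A
Char 8 ('C'): step: R->1, L=2; C->plug->C->R->D->L->E->refl->F->L'->H->R'->G->plug->G
Char 9 ('C'): step: R->2, L=2; C->plug->C->R->H->L->F->refl->E->L'->D->R'->E->plug->A
Char 10 ('C'): step: R->3, L=2; C->plug->C->R->E->L->A->refl->D->L'->G->R'->B->plug->B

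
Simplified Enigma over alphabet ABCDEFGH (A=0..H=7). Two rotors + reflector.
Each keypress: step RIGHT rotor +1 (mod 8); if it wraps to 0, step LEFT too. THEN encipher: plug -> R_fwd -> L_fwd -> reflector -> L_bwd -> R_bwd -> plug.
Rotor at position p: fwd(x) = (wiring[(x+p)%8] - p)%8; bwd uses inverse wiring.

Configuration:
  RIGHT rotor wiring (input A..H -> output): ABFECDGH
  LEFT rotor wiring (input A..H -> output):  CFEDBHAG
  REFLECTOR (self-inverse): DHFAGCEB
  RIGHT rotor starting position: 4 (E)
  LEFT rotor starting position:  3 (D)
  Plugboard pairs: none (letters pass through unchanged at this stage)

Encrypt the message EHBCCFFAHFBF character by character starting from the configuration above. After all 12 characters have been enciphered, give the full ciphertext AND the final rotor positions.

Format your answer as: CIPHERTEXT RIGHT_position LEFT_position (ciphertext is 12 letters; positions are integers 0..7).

Char 1 ('E'): step: R->5, L=3; E->plug->E->R->E->L->D->refl->A->L'->A->R'->F->plug->F
Char 2 ('H'): step: R->6, L=3; H->plug->H->R->F->L->H->refl->B->L'->H->R'->E->plug->E
Char 3 ('B'): step: R->7, L=3; B->plug->B->R->B->L->G->refl->E->L'->C->R'->C->plug->C
Char 4 ('C'): step: R->0, L->4 (L advanced); C->plug->C->R->F->L->B->refl->H->L'->H->R'->H->plug->H
Char 5 ('C'): step: R->1, L=4; C->plug->C->R->D->L->C->refl->F->L'->A->R'->A->plug->A
Char 6 ('F'): step: R->2, L=4; F->plug->F->R->F->L->B->refl->H->L'->H->R'->H->plug->H
Char 7 ('F'): step: R->3, L=4; F->plug->F->R->F->L->B->refl->H->L'->H->R'->B->plug->B
Char 8 ('A'): step: R->4, L=4; A->plug->A->R->G->L->A->refl->D->L'->B->R'->G->plug->G
Char 9 ('H'): step: R->5, L=4; H->plug->H->R->F->L->B->refl->H->L'->H->R'->G->plug->G
Char 10 ('F'): step: R->6, L=4; F->plug->F->R->G->L->A->refl->D->L'->B->R'->B->plug->B
Char 11 ('B'): step: R->7, L=4; B->plug->B->R->B->L->D->refl->A->L'->G->R'->D->plug->D
Char 12 ('F'): step: R->0, L->5 (L advanced); F->plug->F->R->D->L->F->refl->C->L'->A->R'->A->plug->A
Final: ciphertext=FECHAHBGGBDA, RIGHT=0, LEFT=5

Answer: FECHAHBGGBDA 0 5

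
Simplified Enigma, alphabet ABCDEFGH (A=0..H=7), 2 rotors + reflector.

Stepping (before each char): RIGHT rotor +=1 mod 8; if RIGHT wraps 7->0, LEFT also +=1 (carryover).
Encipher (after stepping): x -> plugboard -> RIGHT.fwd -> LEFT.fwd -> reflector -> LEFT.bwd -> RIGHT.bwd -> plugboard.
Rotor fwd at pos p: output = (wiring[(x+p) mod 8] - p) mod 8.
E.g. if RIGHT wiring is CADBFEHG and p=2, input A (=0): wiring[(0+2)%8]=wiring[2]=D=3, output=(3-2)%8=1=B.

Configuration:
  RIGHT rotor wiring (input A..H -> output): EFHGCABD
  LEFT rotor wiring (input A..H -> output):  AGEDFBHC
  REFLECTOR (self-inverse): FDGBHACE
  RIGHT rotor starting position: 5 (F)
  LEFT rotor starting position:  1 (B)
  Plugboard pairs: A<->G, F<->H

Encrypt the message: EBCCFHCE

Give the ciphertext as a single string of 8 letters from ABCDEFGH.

Answer: CFFGEABC

Derivation:
Char 1 ('E'): step: R->6, L=1; E->plug->E->R->B->L->D->refl->B->L'->G->R'->C->plug->C
Char 2 ('B'): step: R->7, L=1; B->plug->B->R->F->L->G->refl->C->L'->C->R'->H->plug->F
Char 3 ('C'): step: R->0, L->2 (L advanced); C->plug->C->R->H->L->E->refl->H->L'->D->R'->H->plug->F
Char 4 ('C'): step: R->1, L=2; C->plug->C->R->F->L->A->refl->F->L'->E->R'->A->plug->G
Char 5 ('F'): step: R->2, L=2; F->plug->H->R->D->L->H->refl->E->L'->H->R'->E->plug->E
Char 6 ('H'): step: R->3, L=2; H->plug->F->R->B->L->B->refl->D->L'->C->R'->G->plug->A
Char 7 ('C'): step: R->4, L=2; C->plug->C->R->F->L->A->refl->F->L'->E->R'->B->plug->B
Char 8 ('E'): step: R->5, L=2; E->plug->E->R->A->L->C->refl->G->L'->G->R'->C->plug->C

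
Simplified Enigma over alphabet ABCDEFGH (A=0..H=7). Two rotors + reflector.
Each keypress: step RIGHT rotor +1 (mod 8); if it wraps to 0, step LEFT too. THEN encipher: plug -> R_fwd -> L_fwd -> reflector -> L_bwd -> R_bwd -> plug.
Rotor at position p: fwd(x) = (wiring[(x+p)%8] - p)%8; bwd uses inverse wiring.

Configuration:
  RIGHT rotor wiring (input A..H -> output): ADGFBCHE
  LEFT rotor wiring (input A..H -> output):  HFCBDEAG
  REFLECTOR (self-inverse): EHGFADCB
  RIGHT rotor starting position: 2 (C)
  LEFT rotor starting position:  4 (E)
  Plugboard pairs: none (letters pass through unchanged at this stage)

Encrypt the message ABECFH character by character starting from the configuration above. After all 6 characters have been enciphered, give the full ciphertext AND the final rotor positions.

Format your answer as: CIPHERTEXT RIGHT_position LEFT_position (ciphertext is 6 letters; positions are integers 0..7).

Char 1 ('A'): step: R->3, L=4; A->plug->A->R->C->L->E->refl->A->L'->B->R'->E->plug->E
Char 2 ('B'): step: R->4, L=4; B->plug->B->R->G->L->G->refl->C->L'->D->R'->C->plug->C
Char 3 ('E'): step: R->5, L=4; E->plug->E->R->G->L->G->refl->C->L'->D->R'->D->plug->D
Char 4 ('C'): step: R->6, L=4; C->plug->C->R->C->L->E->refl->A->L'->B->R'->A->plug->A
Char 5 ('F'): step: R->7, L=4; F->plug->F->R->C->L->E->refl->A->L'->B->R'->B->plug->B
Char 6 ('H'): step: R->0, L->5 (L advanced); H->plug->H->R->E->L->A->refl->E->L'->G->R'->C->plug->C
Final: ciphertext=ECDABC, RIGHT=0, LEFT=5

Answer: ECDABC 0 5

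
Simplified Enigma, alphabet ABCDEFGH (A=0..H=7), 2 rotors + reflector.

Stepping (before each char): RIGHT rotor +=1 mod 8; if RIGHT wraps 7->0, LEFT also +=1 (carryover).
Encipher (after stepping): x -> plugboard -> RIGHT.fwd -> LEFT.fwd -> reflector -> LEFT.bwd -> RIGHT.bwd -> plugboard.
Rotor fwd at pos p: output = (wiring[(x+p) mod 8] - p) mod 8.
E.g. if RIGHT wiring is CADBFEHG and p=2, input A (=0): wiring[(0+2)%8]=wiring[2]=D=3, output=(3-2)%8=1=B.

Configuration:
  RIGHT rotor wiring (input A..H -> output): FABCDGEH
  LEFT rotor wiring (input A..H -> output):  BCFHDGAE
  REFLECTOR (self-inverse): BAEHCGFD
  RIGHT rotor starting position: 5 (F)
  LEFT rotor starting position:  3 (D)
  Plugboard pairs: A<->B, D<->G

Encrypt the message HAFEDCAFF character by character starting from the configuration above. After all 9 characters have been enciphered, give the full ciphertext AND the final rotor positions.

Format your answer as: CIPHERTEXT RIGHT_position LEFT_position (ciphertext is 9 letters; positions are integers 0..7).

Char 1 ('H'): step: R->6, L=3; H->plug->H->R->A->L->E->refl->C->L'->H->R'->C->plug->C
Char 2 ('A'): step: R->7, L=3; A->plug->B->R->G->L->H->refl->D->L'->C->R'->D->plug->G
Char 3 ('F'): step: R->0, L->4 (L advanced); F->plug->F->R->G->L->B->refl->A->L'->D->R'->E->plug->E
Char 4 ('E'): step: R->1, L=4; E->plug->E->R->F->L->G->refl->F->L'->E->R'->H->plug->H
Char 5 ('D'): step: R->2, L=4; D->plug->G->R->D->L->A->refl->B->L'->G->R'->H->plug->H
Char 6 ('C'): step: R->3, L=4; C->plug->C->R->D->L->A->refl->B->L'->G->R'->H->plug->H
Char 7 ('A'): step: R->4, L=4; A->plug->B->R->C->L->E->refl->C->L'->B->R'->E->plug->E
Char 8 ('F'): step: R->5, L=4; F->plug->F->R->E->L->F->refl->G->L'->F->R'->G->plug->D
Char 9 ('F'): step: R->6, L=4; F->plug->F->R->E->L->F->refl->G->L'->F->R'->G->plug->D
Final: ciphertext=CGEHHHEDD, RIGHT=6, LEFT=4

Answer: CGEHHHEDD 6 4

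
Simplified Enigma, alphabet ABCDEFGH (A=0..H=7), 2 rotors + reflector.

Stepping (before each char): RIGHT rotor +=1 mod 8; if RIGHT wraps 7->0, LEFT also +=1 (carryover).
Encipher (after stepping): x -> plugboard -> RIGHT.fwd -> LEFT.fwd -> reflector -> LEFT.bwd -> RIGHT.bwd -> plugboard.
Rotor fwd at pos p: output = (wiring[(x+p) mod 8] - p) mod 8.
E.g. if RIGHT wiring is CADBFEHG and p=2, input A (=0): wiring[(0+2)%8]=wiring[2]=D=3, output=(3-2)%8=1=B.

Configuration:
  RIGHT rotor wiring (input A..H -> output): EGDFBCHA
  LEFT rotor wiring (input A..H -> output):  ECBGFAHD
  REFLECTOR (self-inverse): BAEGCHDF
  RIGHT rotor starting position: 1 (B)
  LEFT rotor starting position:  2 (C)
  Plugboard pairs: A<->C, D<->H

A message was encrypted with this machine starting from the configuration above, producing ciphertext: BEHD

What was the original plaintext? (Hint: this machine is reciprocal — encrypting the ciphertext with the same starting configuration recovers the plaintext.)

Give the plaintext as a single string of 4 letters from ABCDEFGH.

Char 1 ('B'): step: R->2, L=2; B->plug->B->R->D->L->G->refl->D->L'->C->R'->G->plug->G
Char 2 ('E'): step: R->3, L=2; E->plug->E->R->F->L->B->refl->A->L'->H->R'->C->plug->A
Char 3 ('H'): step: R->4, L=2; H->plug->D->R->E->L->F->refl->H->L'->A->R'->E->plug->E
Char 4 ('D'): step: R->5, L=2; D->plug->H->R->E->L->F->refl->H->L'->A->R'->G->plug->G

Answer: GAEG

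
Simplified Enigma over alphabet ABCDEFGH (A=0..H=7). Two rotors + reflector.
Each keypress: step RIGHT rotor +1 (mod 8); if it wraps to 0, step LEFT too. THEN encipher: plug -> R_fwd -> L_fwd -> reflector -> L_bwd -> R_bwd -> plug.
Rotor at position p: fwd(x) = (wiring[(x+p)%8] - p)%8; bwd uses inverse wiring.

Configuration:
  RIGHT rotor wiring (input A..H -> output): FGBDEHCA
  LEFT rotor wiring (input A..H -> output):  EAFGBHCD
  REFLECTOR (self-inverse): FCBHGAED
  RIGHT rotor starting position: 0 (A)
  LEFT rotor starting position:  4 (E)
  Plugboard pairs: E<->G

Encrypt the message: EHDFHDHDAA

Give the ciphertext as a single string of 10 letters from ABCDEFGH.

Answer: GGHEEAAGFC

Derivation:
Char 1 ('E'): step: R->1, L=4; E->plug->G->R->H->L->C->refl->B->L'->G->R'->E->plug->G
Char 2 ('H'): step: R->2, L=4; H->plug->H->R->E->L->A->refl->F->L'->A->R'->E->plug->G
Char 3 ('D'): step: R->3, L=4; D->plug->D->R->H->L->C->refl->B->L'->G->R'->H->plug->H
Char 4 ('F'): step: R->4, L=4; F->plug->F->R->C->L->G->refl->E->L'->F->R'->G->plug->E
Char 5 ('H'): step: R->5, L=4; H->plug->H->R->H->L->C->refl->B->L'->G->R'->G->plug->E
Char 6 ('D'): step: R->6, L=4; D->plug->D->R->A->L->F->refl->A->L'->E->R'->A->plug->A
Char 7 ('H'): step: R->7, L=4; H->plug->H->R->D->L->H->refl->D->L'->B->R'->A->plug->A
Char 8 ('D'): step: R->0, L->5 (L advanced); D->plug->D->R->D->L->H->refl->D->L'->E->R'->E->plug->G
Char 9 ('A'): step: R->1, L=5; A->plug->A->R->F->L->A->refl->F->L'->B->R'->F->plug->F
Char 10 ('A'): step: R->2, L=5; A->plug->A->R->H->L->E->refl->G->L'->C->R'->C->plug->C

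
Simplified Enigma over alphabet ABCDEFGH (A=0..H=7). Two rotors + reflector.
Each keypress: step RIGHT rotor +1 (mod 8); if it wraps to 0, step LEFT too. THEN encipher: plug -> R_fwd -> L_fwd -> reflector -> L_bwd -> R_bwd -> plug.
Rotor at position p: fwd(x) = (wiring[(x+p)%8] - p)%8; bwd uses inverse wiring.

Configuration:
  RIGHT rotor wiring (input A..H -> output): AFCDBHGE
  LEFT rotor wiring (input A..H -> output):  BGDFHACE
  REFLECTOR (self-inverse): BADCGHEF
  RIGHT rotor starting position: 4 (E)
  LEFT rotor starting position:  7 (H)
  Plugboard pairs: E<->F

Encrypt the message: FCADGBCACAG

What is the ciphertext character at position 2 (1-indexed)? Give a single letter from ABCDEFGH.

Char 1 ('F'): step: R->5, L=7; F->plug->E->R->A->L->F->refl->H->L'->C->R'->A->plug->A
Char 2 ('C'): step: R->6, L=7; C->plug->C->R->C->L->H->refl->F->L'->A->R'->A->plug->A

A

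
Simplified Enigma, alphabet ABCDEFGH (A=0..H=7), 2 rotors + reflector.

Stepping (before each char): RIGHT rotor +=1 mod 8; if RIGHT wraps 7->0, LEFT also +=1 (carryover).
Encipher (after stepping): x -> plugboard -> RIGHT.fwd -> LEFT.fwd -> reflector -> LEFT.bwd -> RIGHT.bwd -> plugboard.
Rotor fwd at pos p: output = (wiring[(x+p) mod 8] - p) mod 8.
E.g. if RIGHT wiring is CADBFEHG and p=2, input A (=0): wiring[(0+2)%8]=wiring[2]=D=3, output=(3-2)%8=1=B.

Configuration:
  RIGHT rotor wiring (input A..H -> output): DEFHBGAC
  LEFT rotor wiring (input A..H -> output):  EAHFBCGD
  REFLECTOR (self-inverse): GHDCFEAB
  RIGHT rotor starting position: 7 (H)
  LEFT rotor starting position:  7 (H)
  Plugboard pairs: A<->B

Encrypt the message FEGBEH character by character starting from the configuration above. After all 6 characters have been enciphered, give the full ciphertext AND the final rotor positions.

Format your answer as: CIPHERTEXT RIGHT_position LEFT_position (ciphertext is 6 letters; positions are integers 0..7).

Char 1 ('F'): step: R->0, L->0 (L advanced); F->plug->F->R->G->L->G->refl->A->L'->B->R'->E->plug->E
Char 2 ('E'): step: R->1, L=0; E->plug->E->R->F->L->C->refl->D->L'->H->R'->F->plug->F
Char 3 ('G'): step: R->2, L=0; G->plug->G->R->B->L->A->refl->G->L'->G->R'->E->plug->E
Char 4 ('B'): step: R->3, L=0; B->plug->A->R->E->L->B->refl->H->L'->C->R'->H->plug->H
Char 5 ('E'): step: R->4, L=0; E->plug->E->R->H->L->D->refl->C->L'->F->R'->A->plug->B
Char 6 ('H'): step: R->5, L=0; H->plug->H->R->E->L->B->refl->H->L'->C->R'->G->plug->G
Final: ciphertext=EFEHBG, RIGHT=5, LEFT=0

Answer: EFEHBG 5 0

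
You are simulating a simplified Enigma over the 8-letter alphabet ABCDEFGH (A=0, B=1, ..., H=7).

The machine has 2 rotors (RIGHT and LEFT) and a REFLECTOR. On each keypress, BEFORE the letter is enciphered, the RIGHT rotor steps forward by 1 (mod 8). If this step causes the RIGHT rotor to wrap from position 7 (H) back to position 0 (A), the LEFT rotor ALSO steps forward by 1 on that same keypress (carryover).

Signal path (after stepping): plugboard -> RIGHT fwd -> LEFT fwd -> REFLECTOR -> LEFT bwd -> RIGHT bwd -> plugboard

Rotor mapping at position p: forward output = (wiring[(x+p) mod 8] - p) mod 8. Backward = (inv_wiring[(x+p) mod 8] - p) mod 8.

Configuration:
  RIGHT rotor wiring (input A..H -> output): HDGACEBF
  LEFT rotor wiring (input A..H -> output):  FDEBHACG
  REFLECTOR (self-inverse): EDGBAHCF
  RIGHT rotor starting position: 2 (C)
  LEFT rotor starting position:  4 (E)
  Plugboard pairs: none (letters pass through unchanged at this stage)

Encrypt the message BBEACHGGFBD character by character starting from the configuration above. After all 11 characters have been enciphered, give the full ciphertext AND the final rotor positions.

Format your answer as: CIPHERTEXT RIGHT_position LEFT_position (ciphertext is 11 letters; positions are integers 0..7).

Answer: AHFFBGCHBGC 5 5

Derivation:
Char 1 ('B'): step: R->3, L=4; B->plug->B->R->H->L->F->refl->H->L'->F->R'->A->plug->A
Char 2 ('B'): step: R->4, L=4; B->plug->B->R->A->L->D->refl->B->L'->E->R'->H->plug->H
Char 3 ('E'): step: R->5, L=4; E->plug->E->R->G->L->A->refl->E->L'->B->R'->F->plug->F
Char 4 ('A'): step: R->6, L=4; A->plug->A->R->D->L->C->refl->G->L'->C->R'->F->plug->F
Char 5 ('C'): step: R->7, L=4; C->plug->C->R->E->L->B->refl->D->L'->A->R'->B->plug->B
Char 6 ('H'): step: R->0, L->5 (L advanced); H->plug->H->R->F->L->H->refl->F->L'->B->R'->G->plug->G
Char 7 ('G'): step: R->1, L=5; G->plug->G->R->E->L->G->refl->C->L'->H->R'->C->plug->C
Char 8 ('G'): step: R->2, L=5; G->plug->G->R->F->L->H->refl->F->L'->B->R'->H->plug->H
Char 9 ('F'): step: R->3, L=5; F->plug->F->R->E->L->G->refl->C->L'->H->R'->B->plug->B
Char 10 ('B'): step: R->4, L=5; B->plug->B->R->A->L->D->refl->B->L'->C->R'->G->plug->G
Char 11 ('D'): step: R->5, L=5; D->plug->D->R->C->L->B->refl->D->L'->A->R'->C->plug->C
Final: ciphertext=AHFFBGCHBGC, RIGHT=5, LEFT=5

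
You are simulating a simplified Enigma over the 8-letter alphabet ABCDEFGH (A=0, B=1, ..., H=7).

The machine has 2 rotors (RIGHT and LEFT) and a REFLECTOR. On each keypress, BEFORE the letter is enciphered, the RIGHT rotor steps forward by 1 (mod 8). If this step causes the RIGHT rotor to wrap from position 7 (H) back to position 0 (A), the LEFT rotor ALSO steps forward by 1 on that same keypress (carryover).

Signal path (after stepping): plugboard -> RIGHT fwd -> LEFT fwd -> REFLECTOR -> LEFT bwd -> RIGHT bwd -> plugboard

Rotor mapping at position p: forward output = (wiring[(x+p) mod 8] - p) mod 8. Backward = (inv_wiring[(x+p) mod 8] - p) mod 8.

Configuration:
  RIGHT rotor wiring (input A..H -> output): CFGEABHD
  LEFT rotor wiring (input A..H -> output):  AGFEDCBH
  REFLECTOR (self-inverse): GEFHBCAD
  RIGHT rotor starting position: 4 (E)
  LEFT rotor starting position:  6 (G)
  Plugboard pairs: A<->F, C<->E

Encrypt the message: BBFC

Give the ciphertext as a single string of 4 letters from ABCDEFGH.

Answer: EHHH

Derivation:
Char 1 ('B'): step: R->5, L=6; B->plug->B->R->C->L->C->refl->F->L'->G->R'->C->plug->E
Char 2 ('B'): step: R->6, L=6; B->plug->B->R->F->L->G->refl->A->L'->D->R'->H->plug->H
Char 3 ('F'): step: R->7, L=6; F->plug->A->R->E->L->H->refl->D->L'->A->R'->H->plug->H
Char 4 ('C'): step: R->0, L->7 (L advanced); C->plug->E->R->A->L->A->refl->G->L'->D->R'->H->plug->H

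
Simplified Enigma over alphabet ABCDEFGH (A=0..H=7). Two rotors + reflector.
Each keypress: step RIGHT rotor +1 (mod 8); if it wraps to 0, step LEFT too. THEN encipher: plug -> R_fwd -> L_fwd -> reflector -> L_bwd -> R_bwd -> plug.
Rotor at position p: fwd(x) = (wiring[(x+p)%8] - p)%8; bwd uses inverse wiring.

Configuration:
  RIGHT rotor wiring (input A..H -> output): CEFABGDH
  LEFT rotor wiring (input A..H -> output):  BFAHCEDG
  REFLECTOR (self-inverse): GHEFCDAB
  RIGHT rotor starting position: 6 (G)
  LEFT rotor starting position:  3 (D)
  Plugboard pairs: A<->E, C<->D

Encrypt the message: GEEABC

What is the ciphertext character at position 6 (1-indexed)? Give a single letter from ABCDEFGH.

Char 1 ('G'): step: R->7, L=3; G->plug->G->R->H->L->F->refl->D->L'->E->R'->H->plug->H
Char 2 ('E'): step: R->0, L->4 (L advanced); E->plug->A->R->C->L->H->refl->B->L'->F->R'->C->plug->D
Char 3 ('E'): step: R->1, L=4; E->plug->A->R->D->L->C->refl->E->L'->G->R'->G->plug->G
Char 4 ('A'): step: R->2, L=4; A->plug->E->R->B->L->A->refl->G->L'->A->R'->G->plug->G
Char 5 ('B'): step: R->3, L=4; B->plug->B->R->G->L->E->refl->C->L'->D->R'->C->plug->D
Char 6 ('C'): step: R->4, L=4; C->plug->D->R->D->L->C->refl->E->L'->G->R'->E->plug->A

A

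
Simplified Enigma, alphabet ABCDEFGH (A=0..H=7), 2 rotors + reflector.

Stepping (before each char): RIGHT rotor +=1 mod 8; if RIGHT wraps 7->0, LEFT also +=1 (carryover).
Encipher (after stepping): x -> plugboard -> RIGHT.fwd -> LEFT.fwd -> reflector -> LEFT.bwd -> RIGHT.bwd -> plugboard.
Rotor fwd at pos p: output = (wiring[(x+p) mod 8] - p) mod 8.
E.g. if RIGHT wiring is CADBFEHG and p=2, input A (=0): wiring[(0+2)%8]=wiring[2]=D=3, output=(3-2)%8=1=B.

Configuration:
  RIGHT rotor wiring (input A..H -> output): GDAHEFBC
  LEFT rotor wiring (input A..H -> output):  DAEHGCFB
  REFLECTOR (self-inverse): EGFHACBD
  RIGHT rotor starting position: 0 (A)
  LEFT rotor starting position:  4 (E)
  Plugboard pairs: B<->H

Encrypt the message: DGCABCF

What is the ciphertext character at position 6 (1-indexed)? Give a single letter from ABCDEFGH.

Char 1 ('D'): step: R->1, L=4; D->plug->D->R->D->L->F->refl->C->L'->A->R'->F->plug->F
Char 2 ('G'): step: R->2, L=4; G->plug->G->R->E->L->H->refl->D->L'->H->R'->E->plug->E
Char 3 ('C'): step: R->3, L=4; C->plug->C->R->C->L->B->refl->G->L'->B->R'->B->plug->H
Char 4 ('A'): step: R->4, L=4; A->plug->A->R->A->L->C->refl->F->L'->D->R'->H->plug->B
Char 5 ('B'): step: R->5, L=4; B->plug->H->R->H->L->D->refl->H->L'->E->R'->B->plug->H
Char 6 ('C'): step: R->6, L=4; C->plug->C->R->A->L->C->refl->F->L'->D->R'->A->plug->A

A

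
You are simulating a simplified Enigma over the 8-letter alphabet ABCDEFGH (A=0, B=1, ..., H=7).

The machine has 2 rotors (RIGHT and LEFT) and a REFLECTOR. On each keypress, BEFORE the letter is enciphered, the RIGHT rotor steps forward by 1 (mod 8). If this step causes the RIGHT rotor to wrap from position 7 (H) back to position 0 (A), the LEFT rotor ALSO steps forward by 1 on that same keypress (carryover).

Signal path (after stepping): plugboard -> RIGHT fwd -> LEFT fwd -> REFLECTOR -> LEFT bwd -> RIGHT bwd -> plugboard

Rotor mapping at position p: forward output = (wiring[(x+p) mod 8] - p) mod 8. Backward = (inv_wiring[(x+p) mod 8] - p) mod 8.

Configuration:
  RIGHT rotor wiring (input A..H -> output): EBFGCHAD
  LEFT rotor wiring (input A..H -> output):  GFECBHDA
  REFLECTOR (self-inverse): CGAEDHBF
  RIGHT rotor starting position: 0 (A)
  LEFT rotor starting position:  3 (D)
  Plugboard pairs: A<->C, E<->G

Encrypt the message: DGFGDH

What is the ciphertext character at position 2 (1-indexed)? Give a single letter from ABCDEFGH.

Char 1 ('D'): step: R->1, L=3; D->plug->D->R->B->L->G->refl->B->L'->H->R'->F->plug->F
Char 2 ('G'): step: R->2, L=3; G->plug->E->R->G->L->C->refl->A->L'->D->R'->A->plug->C

C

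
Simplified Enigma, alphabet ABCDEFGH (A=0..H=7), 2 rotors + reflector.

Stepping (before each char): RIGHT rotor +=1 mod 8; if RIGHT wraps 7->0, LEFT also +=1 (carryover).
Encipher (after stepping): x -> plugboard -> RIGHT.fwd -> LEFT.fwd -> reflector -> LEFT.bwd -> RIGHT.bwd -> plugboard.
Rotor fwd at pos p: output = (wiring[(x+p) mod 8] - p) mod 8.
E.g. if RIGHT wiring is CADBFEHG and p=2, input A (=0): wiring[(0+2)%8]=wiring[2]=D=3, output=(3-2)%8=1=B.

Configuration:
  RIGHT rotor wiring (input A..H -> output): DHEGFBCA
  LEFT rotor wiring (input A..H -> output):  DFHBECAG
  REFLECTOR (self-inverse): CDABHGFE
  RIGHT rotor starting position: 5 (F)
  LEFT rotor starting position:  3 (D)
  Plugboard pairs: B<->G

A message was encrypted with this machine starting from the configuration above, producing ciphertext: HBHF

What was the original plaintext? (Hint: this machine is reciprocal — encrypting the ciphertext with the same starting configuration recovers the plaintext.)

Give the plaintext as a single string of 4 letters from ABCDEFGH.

Char 1 ('H'): step: R->6, L=3; H->plug->H->R->D->L->F->refl->G->L'->A->R'->F->plug->F
Char 2 ('B'): step: R->7, L=3; B->plug->G->R->C->L->H->refl->E->L'->H->R'->E->plug->E
Char 3 ('H'): step: R->0, L->4 (L advanced); H->plug->H->R->A->L->A->refl->C->L'->D->R'->A->plug->A
Char 4 ('F'): step: R->1, L=4; F->plug->F->R->B->L->G->refl->F->L'->H->R'->G->plug->B

Answer: FEAB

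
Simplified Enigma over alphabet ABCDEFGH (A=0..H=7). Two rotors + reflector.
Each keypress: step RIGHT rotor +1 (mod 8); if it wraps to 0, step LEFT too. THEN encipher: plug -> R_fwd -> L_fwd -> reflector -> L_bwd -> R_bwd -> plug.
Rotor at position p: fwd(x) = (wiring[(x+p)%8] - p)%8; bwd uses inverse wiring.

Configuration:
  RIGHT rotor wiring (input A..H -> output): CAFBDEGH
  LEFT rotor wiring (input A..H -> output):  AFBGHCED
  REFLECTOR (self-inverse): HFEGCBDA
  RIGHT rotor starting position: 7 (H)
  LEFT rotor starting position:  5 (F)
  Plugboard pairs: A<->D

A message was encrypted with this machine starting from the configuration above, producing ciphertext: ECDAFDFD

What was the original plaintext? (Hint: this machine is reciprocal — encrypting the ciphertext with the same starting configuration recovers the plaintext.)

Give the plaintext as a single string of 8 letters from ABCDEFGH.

Answer: CBFGBCGF

Derivation:
Char 1 ('E'): step: R->0, L->6 (L advanced); E->plug->E->R->D->L->H->refl->A->L'->F->R'->C->plug->C
Char 2 ('C'): step: R->1, L=6; C->plug->C->R->A->L->G->refl->D->L'->E->R'->B->plug->B
Char 3 ('D'): step: R->2, L=6; D->plug->A->R->D->L->H->refl->A->L'->F->R'->F->plug->F
Char 4 ('A'): step: R->3, L=6; A->plug->D->R->D->L->H->refl->A->L'->F->R'->G->plug->G
Char 5 ('F'): step: R->4, L=6; F->plug->F->R->E->L->D->refl->G->L'->A->R'->B->plug->B
Char 6 ('D'): step: R->5, L=6; D->plug->A->R->H->L->E->refl->C->L'->C->R'->C->plug->C
Char 7 ('F'): step: R->6, L=6; F->plug->F->R->D->L->H->refl->A->L'->F->R'->G->plug->G
Char 8 ('D'): step: R->7, L=6; D->plug->A->R->A->L->G->refl->D->L'->E->R'->F->plug->F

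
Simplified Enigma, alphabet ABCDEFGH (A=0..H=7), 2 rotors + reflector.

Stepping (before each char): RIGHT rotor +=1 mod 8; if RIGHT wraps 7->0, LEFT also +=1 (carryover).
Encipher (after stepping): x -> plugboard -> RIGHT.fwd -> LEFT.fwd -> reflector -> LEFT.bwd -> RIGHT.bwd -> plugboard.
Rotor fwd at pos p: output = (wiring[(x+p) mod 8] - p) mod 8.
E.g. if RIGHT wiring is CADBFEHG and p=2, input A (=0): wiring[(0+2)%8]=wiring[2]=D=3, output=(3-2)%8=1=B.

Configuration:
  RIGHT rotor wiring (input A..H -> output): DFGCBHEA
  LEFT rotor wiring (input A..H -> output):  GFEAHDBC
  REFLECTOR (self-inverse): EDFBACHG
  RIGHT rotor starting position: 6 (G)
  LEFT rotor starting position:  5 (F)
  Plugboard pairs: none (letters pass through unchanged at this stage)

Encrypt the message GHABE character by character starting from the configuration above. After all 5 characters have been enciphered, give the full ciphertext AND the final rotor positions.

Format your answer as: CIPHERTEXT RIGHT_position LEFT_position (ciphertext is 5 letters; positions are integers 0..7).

Answer: HCFFA 3 6

Derivation:
Char 1 ('G'): step: R->7, L=5; G->plug->G->R->A->L->G->refl->H->L'->F->R'->H->plug->H
Char 2 ('H'): step: R->0, L->6 (L advanced); H->plug->H->R->A->L->D->refl->B->L'->G->R'->C->plug->C
Char 3 ('A'): step: R->1, L=6; A->plug->A->R->E->L->G->refl->H->L'->D->R'->F->plug->F
Char 4 ('B'): step: R->2, L=6; B->plug->B->R->A->L->D->refl->B->L'->G->R'->F->plug->F
Char 5 ('E'): step: R->3, L=6; E->plug->E->R->F->L->C->refl->F->L'->H->R'->A->plug->A
Final: ciphertext=HCFFA, RIGHT=3, LEFT=6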